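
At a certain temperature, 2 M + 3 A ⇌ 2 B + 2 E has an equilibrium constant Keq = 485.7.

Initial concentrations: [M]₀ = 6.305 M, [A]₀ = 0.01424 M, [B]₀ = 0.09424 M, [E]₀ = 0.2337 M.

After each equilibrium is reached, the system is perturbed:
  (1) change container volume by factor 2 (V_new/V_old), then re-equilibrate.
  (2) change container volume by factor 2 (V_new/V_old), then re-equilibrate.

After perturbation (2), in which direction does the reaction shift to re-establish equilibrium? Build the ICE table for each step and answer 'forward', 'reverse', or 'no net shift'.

Q₀ = 4.226 vs Keq = 485.7 ⇒ Q<K, forward
Step 1:
                   M          A          B          E
  init         6.305    0.01424    0.09424     0.2337
  Δ        -0.007395   -0.01109   0.007395   0.007395
  eq           6.298   0.003147     0.1016     0.2411
  solve Keq expr → x = 0.003698; check Q = 485.7
Then change container volume by factor 2 (V_new/V_old).
Step 2:
                   M          A          B          E
  init         3.149   0.001574    0.05082     0.1205
  Δ       2.6604e-04 3.9906e-04 -2.6604e-04 -2.6604e-04
  eq           3.149   0.001973    0.05055     0.1203
  solve Keq expr → x = -1.3302e-04; check Q = 485.7
Then change container volume by factor 2 (V_new/V_old).
Step 3:
                   M          A          B          E
  init         1.575 9.8631e-04    0.02528    0.06014
  Δ       1.6571e-04 2.4857e-04 -1.6571e-04 -1.6571e-04
  eq           1.575   0.001235    0.02511    0.05998
  solve Keq expr → x = -8.2855e-05; check Q = 485.7

Direction: reverse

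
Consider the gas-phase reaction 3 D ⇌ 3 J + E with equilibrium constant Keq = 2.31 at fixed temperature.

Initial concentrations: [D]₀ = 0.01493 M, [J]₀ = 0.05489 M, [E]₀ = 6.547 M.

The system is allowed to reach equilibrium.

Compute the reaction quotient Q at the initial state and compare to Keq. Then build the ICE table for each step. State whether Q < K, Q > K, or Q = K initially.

Q₀ = 325.3; Q > K (proceeds reverse)

Q₀ = 325.3 vs Keq = 2.31 ⇒ Q>K, reverse
Step 1:
                    D           J           E
  I           0.01493     0.05489       6.547
  C           0.02597    -0.02597   -0.008658
  E            0.0409     0.02892       6.538
  solve Keq expr → x = -0.008658; check Q = 2.31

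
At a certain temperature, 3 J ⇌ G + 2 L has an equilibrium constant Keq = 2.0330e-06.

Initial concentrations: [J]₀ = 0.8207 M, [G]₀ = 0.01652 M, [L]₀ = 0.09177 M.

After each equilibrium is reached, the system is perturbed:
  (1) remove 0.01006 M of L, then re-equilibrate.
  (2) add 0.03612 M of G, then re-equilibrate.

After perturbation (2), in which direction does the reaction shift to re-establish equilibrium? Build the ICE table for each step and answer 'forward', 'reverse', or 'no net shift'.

Direction: reverse

Q₀ = 2.5169e-04 vs Keq = 2.0330e-06 ⇒ Q>K, reverse
Step 1:
                  J         G         L
  init       0.8207   0.01652   0.09177
  Δ         0.04843  -0.01614  -0.03229
  eq         0.8691 3.7721e-04   0.05948
  solve Keq expr → x = -0.01614; check Q = 2.0330e-06
Then remove 0.01006 M of L.
Step 2:
                  J         G         L
  init       0.8691 3.7721e-04   0.04942
  Δ       -4.8367e-04 1.6122e-04 3.2245e-04
  eq         0.8686 5.3843e-04   0.04975
  solve Keq expr → x = 1.6122e-04; check Q = 2.0330e-06
Then add 0.03612 M of G.
Step 3:
                  J         G         L
  init       0.8686   0.03666   0.04975
  Δ         0.05982  -0.01994  -0.03988
  eq         0.9285   0.01672  0.009866
  solve Keq expr → x = -0.01994; check Q = 2.0330e-06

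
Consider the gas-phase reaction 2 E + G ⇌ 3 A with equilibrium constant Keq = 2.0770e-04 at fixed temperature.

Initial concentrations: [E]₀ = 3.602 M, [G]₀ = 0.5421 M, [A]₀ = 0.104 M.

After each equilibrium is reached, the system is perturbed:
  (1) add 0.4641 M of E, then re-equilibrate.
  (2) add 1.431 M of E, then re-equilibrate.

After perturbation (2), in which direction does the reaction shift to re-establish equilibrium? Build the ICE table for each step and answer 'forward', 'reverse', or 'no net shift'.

Direction: forward

Q₀ = 1.5993e-04 vs Keq = 2.0770e-04 ⇒ Q<K, forward
Step 1:
                  E         G         A
  I           3.602    0.5421     0.104
  C       -0.006084 -0.003042  0.009126
  E           3.596    0.5391    0.1131
  solve Keq expr → x = 0.003042; check Q = 2.0770e-04
Then add 0.4641 M of E.
Step 2:
                  E         G         A
  I            4.06    0.5391    0.1131
  C        -0.00612  -0.00306   0.00918
  E           4.054     0.536    0.1223
  solve Keq expr → x = 0.00306; check Q = 2.0770e-04
Then add 1.431 M of E.
Step 3:
                  E         G         A
  I           5.485     0.536    0.1223
  C        -0.01745 -0.008726   0.02618
  E           5.467    0.5273    0.1485
  solve Keq expr → x = 0.008726; check Q = 2.0770e-04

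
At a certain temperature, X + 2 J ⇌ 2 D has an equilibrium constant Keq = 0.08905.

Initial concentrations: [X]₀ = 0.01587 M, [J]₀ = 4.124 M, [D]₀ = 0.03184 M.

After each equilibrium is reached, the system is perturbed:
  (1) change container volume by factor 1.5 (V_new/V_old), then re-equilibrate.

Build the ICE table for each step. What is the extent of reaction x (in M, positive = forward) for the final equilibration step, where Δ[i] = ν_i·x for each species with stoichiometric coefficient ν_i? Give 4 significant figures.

x = -6.2666e-04 M

Q₀ = 0.003756 vs Keq = 0.08905 ⇒ Q<K, forward
Step 1:
                    X           J           D
  init        0.01587       4.124     0.03184
  Δ          -0.01355    -0.02709     0.02709
  eq         0.002324       4.097     0.05893
  solve Keq expr → x = 0.01355; check Q = 0.08905
Then change container volume by factor 1.5 (V_new/V_old).
Step 2:
                    X           J           D
  init       0.001549       2.731     0.03929
  Δ        6.2666e-04    0.001253   -0.001253
  eq         0.002176       2.733     0.03804
  solve Keq expr → x = -6.2666e-04; check Q = 0.08905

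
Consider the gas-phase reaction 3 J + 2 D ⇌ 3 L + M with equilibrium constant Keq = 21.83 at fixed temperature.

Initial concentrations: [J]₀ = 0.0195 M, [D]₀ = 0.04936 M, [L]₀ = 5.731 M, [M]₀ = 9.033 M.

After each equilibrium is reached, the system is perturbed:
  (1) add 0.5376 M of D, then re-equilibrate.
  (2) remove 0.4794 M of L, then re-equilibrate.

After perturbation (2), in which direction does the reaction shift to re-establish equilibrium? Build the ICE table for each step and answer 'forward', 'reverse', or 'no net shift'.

Q₀ = 9.4117e+10 vs Keq = 21.83 ⇒ Q>K, reverse
Step 1:
                  J         D         L         M
  I          0.0195   0.04936     5.731     9.033
  C           2.072     1.381    -2.072   -0.6906
  E           2.091     1.431     3.659     8.342
  solve Keq expr → x = -0.6906; check Q = 21.83
Then add 0.5376 M of D.
Step 2:
                  J         D         L         M
  I           2.091     1.968     3.659     8.342
  C         -0.2091   -0.1394    0.2091   0.06971
  E           1.882     1.829     3.868     8.412
  solve Keq expr → x = 0.06971; check Q = 21.83
Then remove 0.4794 M of L.
Step 3:
                  J         D         L         M
  I           1.882     1.829     3.389     8.412
  C         -0.1202  -0.08014    0.1202   0.04007
  E           1.762     1.749     3.509     8.452
  solve Keq expr → x = 0.04007; check Q = 21.83

Direction: forward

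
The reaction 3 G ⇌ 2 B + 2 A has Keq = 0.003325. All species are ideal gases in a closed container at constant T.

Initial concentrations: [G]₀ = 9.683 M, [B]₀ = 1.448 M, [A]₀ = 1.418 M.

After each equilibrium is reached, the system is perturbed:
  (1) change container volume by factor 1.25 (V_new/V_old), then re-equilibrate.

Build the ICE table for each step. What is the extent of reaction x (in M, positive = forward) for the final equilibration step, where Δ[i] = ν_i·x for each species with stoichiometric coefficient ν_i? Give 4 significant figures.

Q₀ = 0.004644 vs Keq = 0.003325 ⇒ Q>K, reverse
Step 1:
                  G         B         A
  init        9.683     1.448     1.418
  Δ          0.1494  -0.09957  -0.09957
  eq          9.832     1.348     1.318
  solve Keq expr → x = -0.04979; check Q = 0.003325
Then change container volume by factor 1.25 (V_new/V_old).
Step 2:
                  G         B         A
  init        7.866     1.079     1.055
  Δ        -0.07903   0.05268   0.05268
  eq          7.787     1.131     1.107
  solve Keq expr → x = 0.02634; check Q = 0.003325

x = 0.02634 M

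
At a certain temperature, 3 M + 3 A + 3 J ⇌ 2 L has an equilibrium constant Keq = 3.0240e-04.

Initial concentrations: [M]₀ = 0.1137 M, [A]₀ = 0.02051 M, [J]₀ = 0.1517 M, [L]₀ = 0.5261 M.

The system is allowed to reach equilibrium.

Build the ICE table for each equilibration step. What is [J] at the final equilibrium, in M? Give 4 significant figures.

Q₀ = 6.2517e+09 vs Keq = 3.0240e-04 ⇒ Q>K, reverse
Step 1:
                   M          A          J          L
  Initial     0.1137    0.02051     0.1517     0.5261
  Change      0.7753     0.7753     0.7753    -0.5169
  Equil        0.889     0.7958      0.927   0.009236
  solve Keq expr → x = -0.2584; check Q = 3.0240e-04

[J]_eq = 0.927 M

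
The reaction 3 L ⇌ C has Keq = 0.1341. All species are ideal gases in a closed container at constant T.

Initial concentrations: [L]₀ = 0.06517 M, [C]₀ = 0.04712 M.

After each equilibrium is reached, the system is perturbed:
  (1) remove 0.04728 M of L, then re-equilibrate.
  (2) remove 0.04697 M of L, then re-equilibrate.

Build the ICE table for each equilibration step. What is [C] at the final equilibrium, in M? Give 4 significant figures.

Q₀ = 170.2 vs Keq = 0.1341 ⇒ Q>K, reverse
Step 1:
                  L         C
  init      0.06517   0.04712
  Δ           0.138    -0.046
  eq         0.2032  0.001124
  solve Keq expr → x = -0.046; check Q = 0.1341
Then remove 0.04728 M of L.
Step 2:
                  L         C
  init       0.1559  0.001124
  Δ        0.001796 -5.9875e-04
  eq         0.1577 5.2566e-04
  solve Keq expr → x = -5.9875e-04; check Q = 0.1341
Then remove 0.04697 M of L.
Step 3:
                  L         C
  init       0.1107 5.2566e-04
  Δ        0.001016 -3.3867e-04
  eq         0.1117 1.8699e-04
  solve Keq expr → x = -3.3867e-04; check Q = 0.1341

[C]_eq = 1.8699e-04 M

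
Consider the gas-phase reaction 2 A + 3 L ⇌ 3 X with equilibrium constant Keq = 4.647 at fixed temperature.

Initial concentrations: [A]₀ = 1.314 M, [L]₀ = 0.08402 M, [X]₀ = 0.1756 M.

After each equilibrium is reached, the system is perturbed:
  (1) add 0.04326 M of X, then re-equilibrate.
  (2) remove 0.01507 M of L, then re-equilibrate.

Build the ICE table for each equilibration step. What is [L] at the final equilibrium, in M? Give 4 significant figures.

Q₀ = 5.287 vs Keq = 4.647 ⇒ Q>K, reverse
Step 1:
                   A          L          X
  I            1.314    0.08402     0.1756
  C         0.001611   0.002417  -0.002417
  E            1.316    0.08644     0.1732
  solve Keq expr → x = -8.0551e-04; check Q = 4.647
Then add 0.04326 M of X.
Step 2:
                   A          L          X
  I            1.316    0.08644     0.2164
  C         0.009389    0.01408   -0.01408
  E            1.325     0.1005     0.2024
  solve Keq expr → x = -0.004695; check Q = 4.647
Then remove 0.01507 M of L.
Step 3:
                   A          L          X
  I            1.325    0.08545     0.2024
  C         0.006572   0.009858  -0.009858
  E            1.332    0.09531     0.1925
  solve Keq expr → x = -0.003286; check Q = 4.647

[L]_eq = 0.09531 M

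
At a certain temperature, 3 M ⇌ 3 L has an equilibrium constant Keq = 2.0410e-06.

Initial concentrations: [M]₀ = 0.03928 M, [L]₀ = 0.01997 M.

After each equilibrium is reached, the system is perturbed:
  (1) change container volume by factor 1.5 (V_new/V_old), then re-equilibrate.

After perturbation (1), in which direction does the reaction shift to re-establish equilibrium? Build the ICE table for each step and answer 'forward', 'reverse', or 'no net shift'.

Q₀ = 0.1314 vs Keq = 2.0410e-06 ⇒ Q>K, reverse
Step 1:
                    M           L
  Initial     0.03928     0.01997
  Change      0.01923    -0.01923
  Equil       0.05851  7.4216e-04
  solve Keq expr → x = -0.006409; check Q = 2.0410e-06
Then change container volume by factor 1.5 (V_new/V_old).
Step 2:
                    M           L
  Initial     0.03901  4.9477e-04
  Change            0           0
  Equil       0.03901  4.9477e-04
  solve Keq expr → x = 0; check Q = 2.0410e-06

Direction: no net shift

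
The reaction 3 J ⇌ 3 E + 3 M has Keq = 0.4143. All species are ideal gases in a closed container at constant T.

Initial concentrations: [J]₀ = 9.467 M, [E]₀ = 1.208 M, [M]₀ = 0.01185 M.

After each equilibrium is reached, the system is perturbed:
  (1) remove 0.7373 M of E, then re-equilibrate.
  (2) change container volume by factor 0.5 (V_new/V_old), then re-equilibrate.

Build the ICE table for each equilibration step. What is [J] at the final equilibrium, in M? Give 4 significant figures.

Q₀ = 3.4572e-09 vs Keq = 0.4143 ⇒ Q<K, forward
Step 1:
                  J         E         M
  Initial     9.467     1.208   0.01185
  Change     -1.847     1.847     1.847
  Equil        7.62     3.055     1.859
  solve Keq expr → x = 0.6158; check Q = 0.4143
Then remove 0.7373 M of E.
Step 2:
                  J         E         M
  Initial      7.62     2.318     1.859
  Change    -0.2643    0.2643    0.2643
  Equil       7.355     2.582     2.123
  solve Keq expr → x = 0.08809; check Q = 0.4143
Then change container volume by factor 0.5 (V_new/V_old).
Step 3:
                  J         E         M
  Initial     14.71     5.165     4.247
  Change      1.228    -1.228    -1.228
  Equil       15.94     3.936     3.019
  solve Keq expr → x = -0.4094; check Q = 0.4143

[J]_eq = 15.94 M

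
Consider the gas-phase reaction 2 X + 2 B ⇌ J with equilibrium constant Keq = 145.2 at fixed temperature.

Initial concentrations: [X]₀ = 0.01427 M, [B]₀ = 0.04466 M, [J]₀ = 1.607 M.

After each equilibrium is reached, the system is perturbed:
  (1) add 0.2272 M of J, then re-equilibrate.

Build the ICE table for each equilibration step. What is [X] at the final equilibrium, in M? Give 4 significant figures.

[X]_eq = 0.3134 M

Q₀ = 3.9567e+06 vs Keq = 145.2 ⇒ Q>K, reverse
Step 1:
                   X          B          J
  I          0.01427    0.04466      1.607
  C           0.2877     0.2877    -0.1439
  E            0.302     0.3324      1.463
  solve Keq expr → x = -0.1439; check Q = 145.2
Then add 0.2272 M of J.
Step 2:
                   X          B          J
  I            0.302     0.3324       1.69
  C          0.01135    0.01135  -0.005677
  E           0.3134     0.3437      1.685
  solve Keq expr → x = -0.005677; check Q = 145.2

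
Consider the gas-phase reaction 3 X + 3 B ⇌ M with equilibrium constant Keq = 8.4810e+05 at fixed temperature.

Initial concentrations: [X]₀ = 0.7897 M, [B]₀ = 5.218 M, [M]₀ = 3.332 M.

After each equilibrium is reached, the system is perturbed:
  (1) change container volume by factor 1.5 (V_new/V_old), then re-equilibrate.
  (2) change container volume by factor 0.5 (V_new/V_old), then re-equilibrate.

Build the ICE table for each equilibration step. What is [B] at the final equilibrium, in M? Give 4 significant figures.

[B]_eq = 5.907 M

Q₀ = 0.04762 vs Keq = 8.4810e+05 ⇒ Q<K, forward
Step 1:
                   X          B          M
  I           0.7897      5.218      3.332
  C           -0.786     -0.786      0.262
  E         0.003651      4.432      3.594
  solve Keq expr → x = 0.262; check Q = 8.4810e+05
Then change container volume by factor 1.5 (V_new/V_old).
Step 2:
                   X          B          M
  I         0.002434      2.955      2.396
  C         0.002346   0.002346 -7.8202e-04
  E          0.00478      2.957      2.395
  solve Keq expr → x = -7.8202e-04; check Q = 8.4810e+05
Then change container volume by factor 0.5 (V_new/V_old).
Step 3:
                   X          B          M
  I         0.009561      5.914       4.79
  C        -0.006545  -0.006545   0.002182
  E         0.003015      5.907      4.793
  solve Keq expr → x = 0.002182; check Q = 8.4810e+05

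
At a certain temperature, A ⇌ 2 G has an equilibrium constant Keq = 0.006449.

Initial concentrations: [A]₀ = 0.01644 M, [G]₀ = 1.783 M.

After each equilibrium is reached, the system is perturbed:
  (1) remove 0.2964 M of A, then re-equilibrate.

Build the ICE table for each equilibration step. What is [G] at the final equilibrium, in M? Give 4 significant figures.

[G]_eq = 0.06121 M

Q₀ = 193.4 vs Keq = 0.006449 ⇒ Q>K, reverse
Step 1:
                   A          G
  Initial    0.01644      1.783
  Change       0.854     -1.708
  Equil       0.8705    0.07492
  solve Keq expr → x = -0.854; check Q = 0.006449
Then remove 0.2964 M of A.
Step 2:
                   A          G
  Initial     0.5741    0.07492
  Change    0.006858   -0.01372
  Equil       0.5809    0.06121
  solve Keq expr → x = -0.006858; check Q = 0.006449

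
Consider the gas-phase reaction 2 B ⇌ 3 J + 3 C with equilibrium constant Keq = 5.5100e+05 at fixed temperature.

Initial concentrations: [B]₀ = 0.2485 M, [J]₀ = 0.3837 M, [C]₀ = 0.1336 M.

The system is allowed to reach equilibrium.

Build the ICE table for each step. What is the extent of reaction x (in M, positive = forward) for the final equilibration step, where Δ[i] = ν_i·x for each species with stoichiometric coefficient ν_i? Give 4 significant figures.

Q₀ = 0.002181 vs Keq = 5.5100e+05 ⇒ Q<K, forward
Step 1:
                    B           J           C
  Initial      0.2485      0.3837      0.1336
  Change      -0.2482      0.3723      0.3723
  Equil    3.1860e-04       0.756      0.5059
  solve Keq expr → x = 0.1241; check Q = 5.5100e+05

x = 0.1241 M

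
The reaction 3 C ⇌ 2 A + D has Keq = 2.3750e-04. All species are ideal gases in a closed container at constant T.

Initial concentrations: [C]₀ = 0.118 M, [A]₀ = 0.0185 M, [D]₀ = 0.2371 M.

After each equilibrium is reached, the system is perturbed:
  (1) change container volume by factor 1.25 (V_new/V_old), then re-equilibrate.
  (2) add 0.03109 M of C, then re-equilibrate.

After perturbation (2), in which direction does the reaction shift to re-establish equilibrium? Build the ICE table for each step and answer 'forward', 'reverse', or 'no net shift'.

Direction: forward

Q₀ = 0.04939 vs Keq = 2.3750e-04 ⇒ Q>K, reverse
Step 1:
                    C           A           D
  init          0.118      0.0185      0.2371
  Δ           0.02513    -0.01676   -0.008378
  eq           0.1431    0.001745      0.2287
  solve Keq expr → x = -0.008378; check Q = 2.3750e-04
Then change container volume by factor 1.25 (V_new/V_old).
Step 2:
                    C           A           D
  init         0.1145    0.001396       0.183
  Δ                 0           0           0
  eq           0.1145    0.001396       0.183
  solve Keq expr → x = 0; check Q = 2.3750e-04
Then add 0.03109 M of C.
Step 3:
                    C           A           D
  init         0.1456    0.001396       0.183
  Δ       -8.7879e-04  5.8586e-04  2.9293e-04
  eq           0.1447    0.001982      0.1833
  solve Keq expr → x = 2.9293e-04; check Q = 2.3750e-04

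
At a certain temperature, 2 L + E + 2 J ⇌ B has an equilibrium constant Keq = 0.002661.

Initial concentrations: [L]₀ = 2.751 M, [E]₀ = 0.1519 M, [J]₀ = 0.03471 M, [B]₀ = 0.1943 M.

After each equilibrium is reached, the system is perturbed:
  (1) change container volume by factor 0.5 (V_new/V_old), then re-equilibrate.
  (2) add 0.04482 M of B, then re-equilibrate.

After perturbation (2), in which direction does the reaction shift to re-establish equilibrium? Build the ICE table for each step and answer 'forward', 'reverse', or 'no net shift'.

Q₀ = 140.3 vs Keq = 0.002661 ⇒ Q>K, reverse
Step 1:
                    L           E           J           B
  I             2.751      0.1519     0.03471      0.1943
  C            0.3854      0.1927      0.3854     -0.1927
  E             3.136      0.3446      0.4201    0.001592
  solve Keq expr → x = -0.1927; check Q = 0.002661
Then change container volume by factor 0.5 (V_new/V_old).
Step 2:
                    L           E           J           B
  I             6.273      0.6892      0.8403    0.003184
  C          -0.07241     -0.0362    -0.07241      0.0362
  E               6.2       0.653      0.7678     0.03939
  solve Keq expr → x = 0.0362; check Q = 0.002661
Then add 0.04482 M of B.
Step 3:
                    L           E           J           B
  I               6.2       0.653      0.7678     0.08421
  C           0.06803     0.03402     0.06803    -0.03402
  E             6.268       0.687      0.8359     0.05019
  solve Keq expr → x = -0.03402; check Q = 0.002661

Direction: reverse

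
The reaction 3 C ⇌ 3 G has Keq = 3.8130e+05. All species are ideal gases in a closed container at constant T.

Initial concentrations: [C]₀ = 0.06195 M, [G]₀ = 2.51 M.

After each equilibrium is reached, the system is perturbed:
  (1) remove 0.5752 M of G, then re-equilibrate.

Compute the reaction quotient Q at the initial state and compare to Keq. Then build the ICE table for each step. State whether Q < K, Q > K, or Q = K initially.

Q₀ = 6.6512e+04 vs Keq = 3.8130e+05 ⇒ Q<K, forward
Step 1:
                    C           G
  init        0.06195        2.51
  Δ          -0.02696     0.02696
  eq          0.03499       2.537
  solve Keq expr → x = 0.008988; check Q = 3.8130e+05
Then remove 0.5752 M of G.
Step 2:
                    C           G
  init        0.03499       1.962
  Δ         -0.007824    0.007824
  eq          0.02716        1.97
  solve Keq expr → x = 0.002608; check Q = 3.8130e+05

Q₀ = 6.6512e+04; Q < K (proceeds forward)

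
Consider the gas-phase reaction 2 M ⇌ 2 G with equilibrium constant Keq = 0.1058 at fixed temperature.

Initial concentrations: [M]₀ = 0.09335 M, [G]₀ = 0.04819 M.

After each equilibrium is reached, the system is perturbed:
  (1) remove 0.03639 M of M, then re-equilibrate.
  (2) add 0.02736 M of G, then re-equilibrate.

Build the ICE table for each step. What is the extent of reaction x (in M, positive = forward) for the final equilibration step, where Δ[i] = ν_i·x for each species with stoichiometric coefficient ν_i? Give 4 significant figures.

x = -0.01032 M

Q₀ = 0.2665 vs Keq = 0.1058 ⇒ Q>K, reverse
Step 1:
                  M         G
  I         0.09335   0.04819
  C         0.01345  -0.01345
  E          0.1068   0.03474
  solve Keq expr → x = -0.006725; check Q = 0.1058
Then remove 0.03639 M of M.
Step 2:
                  M         G
  I         0.07041   0.03474
  C        0.008931 -0.008931
  E         0.07934   0.02581
  solve Keq expr → x = -0.004466; check Q = 0.1058
Then add 0.02736 M of G.
Step 3:
                  M         G
  I         0.07934   0.05317
  C         0.02064  -0.02064
  E         0.09999   0.03252
  solve Keq expr → x = -0.01032; check Q = 0.1058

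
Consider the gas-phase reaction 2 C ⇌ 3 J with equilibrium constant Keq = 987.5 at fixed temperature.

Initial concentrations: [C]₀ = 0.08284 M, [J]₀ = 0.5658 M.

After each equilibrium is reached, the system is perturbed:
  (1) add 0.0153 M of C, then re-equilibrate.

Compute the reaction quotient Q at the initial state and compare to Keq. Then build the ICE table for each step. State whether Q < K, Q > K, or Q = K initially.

Q₀ = 26.39; Q < K (proceeds forward)

Q₀ = 26.39 vs Keq = 987.5 ⇒ Q<K, forward
Step 1:
                   C          J
  I          0.08284     0.5658
  C         -0.06561    0.09842
  E          0.01723     0.6642
  solve Keq expr → x = 0.03281; check Q = 987.5
Then add 0.0153 M of C.
Step 2:
                   C          J
  I          0.03253     0.6642
  C         -0.01445    0.02167
  E          0.01808     0.6859
  solve Keq expr → x = 0.007225; check Q = 987.5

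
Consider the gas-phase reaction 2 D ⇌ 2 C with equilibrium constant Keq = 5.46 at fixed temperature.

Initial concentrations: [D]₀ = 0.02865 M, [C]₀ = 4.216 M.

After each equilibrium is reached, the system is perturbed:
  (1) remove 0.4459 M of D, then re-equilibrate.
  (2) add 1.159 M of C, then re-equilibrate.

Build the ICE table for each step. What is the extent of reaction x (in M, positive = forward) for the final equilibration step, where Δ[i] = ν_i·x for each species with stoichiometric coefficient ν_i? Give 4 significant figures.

x = -0.1737 M

Q₀ = 2.1655e+04 vs Keq = 5.46 ⇒ Q>K, reverse
Step 1:
                  D         C
  Initial   0.02865     4.216
  Change      1.243    -1.243
  Equil       1.272     2.973
  solve Keq expr → x = -0.6217; check Q = 5.46
Then remove 0.4459 M of D.
Step 2:
                  D         C
  Initial    0.8262     2.973
  Change     0.3123   -0.3123
  Equil       1.138      2.66
  solve Keq expr → x = -0.1561; check Q = 5.46
Then add 1.159 M of C.
Step 3:
                  D         C
  Initial     1.138     3.819
  Change     0.3474   -0.3474
  Equil       1.486     3.472
  solve Keq expr → x = -0.1737; check Q = 5.46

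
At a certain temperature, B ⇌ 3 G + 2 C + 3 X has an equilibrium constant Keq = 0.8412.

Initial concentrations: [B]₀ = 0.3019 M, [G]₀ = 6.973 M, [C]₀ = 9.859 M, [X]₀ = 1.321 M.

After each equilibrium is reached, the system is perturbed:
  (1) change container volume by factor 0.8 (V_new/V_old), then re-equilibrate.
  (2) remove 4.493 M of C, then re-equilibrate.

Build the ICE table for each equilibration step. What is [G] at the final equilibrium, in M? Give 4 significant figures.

Q₀ = 2.5163e+05 vs Keq = 0.8412 ⇒ Q>K, reverse
Step 1:
                    B           G           C           X
  Initial      0.3019       6.973       9.859       1.321
  Change       0.4288      -1.286     -0.8576      -1.286
  Equil        0.7307       5.687       9.001     0.03455
  solve Keq expr → x = -0.4288; check Q = 0.8412
Then change container volume by factor 0.8 (V_new/V_old).
Step 2:
                    B           G           C           X
  Initial      0.9134       7.108       11.25     0.04319
  Change     0.005799     -0.0174     -0.0116     -0.0174
  Equil        0.9192       7.091       11.24      0.0258
  solve Keq expr → x = -0.005799; check Q = 0.8412
Then remove 4.493 M of C.
Step 3:
                    B           G           C           X
  Initial      0.9192       7.091       6.747      0.0258
  Change    -0.003444     0.01033    0.006888     0.01033
  Equil        0.9157       7.101       6.754     0.03613
  solve Keq expr → x = 0.003444; check Q = 0.8412

[G]_eq = 7.101 M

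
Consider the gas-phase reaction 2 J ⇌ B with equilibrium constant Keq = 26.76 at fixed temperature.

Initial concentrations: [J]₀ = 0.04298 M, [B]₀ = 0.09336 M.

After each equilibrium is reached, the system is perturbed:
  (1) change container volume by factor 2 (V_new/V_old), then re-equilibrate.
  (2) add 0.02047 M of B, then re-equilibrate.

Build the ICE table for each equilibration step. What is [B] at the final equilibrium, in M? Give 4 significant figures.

Q₀ = 50.54 vs Keq = 26.76 ⇒ Q>K, reverse
Step 1:
                   J          B
  I          0.04298    0.09336
  C          0.01385  -0.006926
  E          0.05683    0.08643
  solve Keq expr → x = -0.006926; check Q = 26.76
Then change container volume by factor 2 (V_new/V_old).
Step 2:
                   J          B
  I          0.02842    0.04322
  C         0.009498  -0.004749
  E          0.03791    0.03847
  solve Keq expr → x = -0.004749; check Q = 26.76
Then add 0.02047 M of B.
Step 3:
                   J          B
  I          0.03791    0.05894
  C         0.007499  -0.003749
  E          0.04541    0.05519
  solve Keq expr → x = -0.003749; check Q = 26.76

[B]_eq = 0.05519 M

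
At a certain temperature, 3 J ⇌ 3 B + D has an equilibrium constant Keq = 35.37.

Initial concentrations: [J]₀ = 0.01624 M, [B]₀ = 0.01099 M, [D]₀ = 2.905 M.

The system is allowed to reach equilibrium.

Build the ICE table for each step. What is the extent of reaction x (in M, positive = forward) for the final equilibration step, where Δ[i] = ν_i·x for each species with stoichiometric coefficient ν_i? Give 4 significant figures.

x = 0.002663 M

Q₀ = 0.9003 vs Keq = 35.37 ⇒ Q<K, forward
Step 1:
                  J         B         D
  init      0.01624   0.01099     2.905
  Δ       -0.007988  0.007988  0.002663
  eq       0.008252   0.01898     2.908
  solve Keq expr → x = 0.002663; check Q = 35.37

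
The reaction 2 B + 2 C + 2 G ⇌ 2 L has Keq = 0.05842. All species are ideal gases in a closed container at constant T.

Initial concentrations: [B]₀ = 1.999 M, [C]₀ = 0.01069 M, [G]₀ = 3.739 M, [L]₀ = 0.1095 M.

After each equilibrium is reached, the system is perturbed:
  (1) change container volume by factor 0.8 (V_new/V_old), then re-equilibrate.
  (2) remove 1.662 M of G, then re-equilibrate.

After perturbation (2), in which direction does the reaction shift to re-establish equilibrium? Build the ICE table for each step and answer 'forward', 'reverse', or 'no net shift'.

Direction: reverse

Q₀ = 1.878 vs Keq = 0.05842 ⇒ Q>K, reverse
Step 1:
                    B           C           G           L
  Initial       1.999     0.01069       3.739      0.1095
  Change      0.03148     0.03148     0.03148    -0.03148
  Equil          2.03     0.04217        3.77     0.07802
  solve Keq expr → x = -0.01574; check Q = 0.05842
Then change container volume by factor 0.8 (V_new/V_old).
Step 2:
                    B           C           G           L
  Initial       2.538     0.05271       4.713     0.09753
  Change     -0.01386    -0.01386    -0.01386     0.01386
  Equil         2.524     0.03885       4.699      0.1114
  solve Keq expr → x = 0.006928; check Q = 0.05842
Then remove 1.662 M of G.
Step 3:
                    B           C           G           L
  Initial       2.524     0.03885       3.037      0.1114
  Change      0.01347     0.01347     0.01347    -0.01347
  Equil         2.538     0.05233       3.051     0.09791
  solve Keq expr → x = -0.006737; check Q = 0.05842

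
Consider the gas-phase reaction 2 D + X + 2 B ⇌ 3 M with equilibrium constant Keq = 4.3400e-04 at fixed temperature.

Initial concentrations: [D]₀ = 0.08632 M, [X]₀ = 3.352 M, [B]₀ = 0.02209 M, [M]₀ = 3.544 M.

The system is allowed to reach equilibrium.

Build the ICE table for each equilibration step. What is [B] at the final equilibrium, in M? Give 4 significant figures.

Q₀ = 3.6523e+06 vs Keq = 4.3400e-04 ⇒ Q>K, reverse
Step 1:
                  D         X         B         M
  I         0.08632     3.352   0.02209     3.544
  C           2.128     1.064     2.128    -3.192
  E           2.215     4.416      2.15    0.3516
  solve Keq expr → x = -1.064; check Q = 4.3400e-04

[B]_eq = 2.15 M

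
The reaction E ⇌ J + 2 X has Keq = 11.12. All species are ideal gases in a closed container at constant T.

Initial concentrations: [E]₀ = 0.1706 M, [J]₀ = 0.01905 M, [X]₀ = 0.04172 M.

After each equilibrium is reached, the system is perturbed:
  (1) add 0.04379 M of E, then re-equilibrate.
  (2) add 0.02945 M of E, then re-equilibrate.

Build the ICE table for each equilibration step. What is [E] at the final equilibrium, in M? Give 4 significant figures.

Q₀ = 1.9436e-04 vs Keq = 11.12 ⇒ Q<K, forward
Step 1:
                  E         J         X
  I          0.1706   0.01905   0.04172
  C         -0.1682    0.1682    0.3364
  E        0.002407    0.1872    0.3781
  solve Keq expr → x = 0.1682; check Q = 11.12
Then add 0.04379 M of E.
Step 2:
                  E         J         X
  I          0.0462    0.1872    0.3781
  C        -0.04181   0.04181   0.08361
  E        0.004391     0.229    0.4617
  solve Keq expr → x = 0.04181; check Q = 11.12
Then add 0.02945 M of E.
Step 3:
                  E         J         X
  I         0.03384     0.229    0.4617
  C        -0.02767   0.02767   0.05534
  E        0.006172    0.2567    0.5171
  solve Keq expr → x = 0.02767; check Q = 11.12

[E]_eq = 0.006172 M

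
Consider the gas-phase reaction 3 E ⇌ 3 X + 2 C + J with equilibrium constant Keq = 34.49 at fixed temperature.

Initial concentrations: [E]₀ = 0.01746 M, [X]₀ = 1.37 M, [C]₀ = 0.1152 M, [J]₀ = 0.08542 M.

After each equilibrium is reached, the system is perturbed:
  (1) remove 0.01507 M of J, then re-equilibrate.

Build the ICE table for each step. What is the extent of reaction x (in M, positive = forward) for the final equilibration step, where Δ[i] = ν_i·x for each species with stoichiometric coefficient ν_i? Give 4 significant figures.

Q₀ = 547.6 vs Keq = 34.49 ⇒ Q>K, reverse
Step 1:
                  E         X         C         J
  init      0.01746      1.37    0.1152   0.08542
  Δ         0.02105  -0.02105  -0.01403 -0.007017
  eq        0.03851     1.349    0.1012    0.0784
  solve Keq expr → x = -0.007017; check Q = 34.49
Then remove 0.01507 M of J.
Step 2:
                  E         X         C         J
  init      0.03851     1.349    0.1012   0.06333
  Δ        -0.00212   0.00212  0.001414 7.0675e-04
  eq        0.03639     1.351    0.1026   0.06404
  solve Keq expr → x = 7.0675e-04; check Q = 34.49

x = 7.0675e-04 M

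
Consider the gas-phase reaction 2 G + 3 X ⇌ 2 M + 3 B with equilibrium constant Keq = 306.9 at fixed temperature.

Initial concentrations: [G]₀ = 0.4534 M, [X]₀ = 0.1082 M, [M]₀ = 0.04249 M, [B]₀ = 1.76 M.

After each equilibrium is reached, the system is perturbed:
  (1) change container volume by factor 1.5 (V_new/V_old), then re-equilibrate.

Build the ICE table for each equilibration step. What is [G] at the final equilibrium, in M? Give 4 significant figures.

[G]_eq = 0.2875 M

Q₀ = 37.8 vs Keq = 306.9 ⇒ Q<K, forward
Step 1:
                  G         X         M         B
  Initial    0.4534    0.1082   0.04249      1.76
  Change   -0.02213   -0.0332   0.02213    0.0332
  Equil      0.4313     0.075   0.06462     1.793
  solve Keq expr → x = 0.01107; check Q = 306.9
Then change container volume by factor 1.5 (V_new/V_old).
Step 2:
                  G         X         M         B
  Initial    0.2875      0.05   0.04308     1.195
  Change          0         0         0         0
  Equil      0.2875      0.05   0.04308     1.195
  solve Keq expr → x = 0; check Q = 306.9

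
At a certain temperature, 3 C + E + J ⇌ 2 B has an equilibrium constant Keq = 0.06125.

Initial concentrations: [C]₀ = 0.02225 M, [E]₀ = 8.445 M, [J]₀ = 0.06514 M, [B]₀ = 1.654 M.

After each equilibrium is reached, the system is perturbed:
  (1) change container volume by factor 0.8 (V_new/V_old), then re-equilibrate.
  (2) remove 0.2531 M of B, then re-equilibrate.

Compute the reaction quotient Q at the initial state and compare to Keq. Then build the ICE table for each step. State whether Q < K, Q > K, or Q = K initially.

Q₀ = 4.5147e+05; Q > K (proceeds reverse)

Q₀ = 4.5147e+05 vs Keq = 0.06125 ⇒ Q>K, reverse
Step 1:
                    C           E           J           B
  Initial     0.02225       8.445     0.06514       1.654
  Change        1.298      0.4326      0.4326     -0.8651
  Equil          1.32       8.878      0.4977      0.7889
  solve Keq expr → x = -0.4326; check Q = 0.06125
Then change container volume by factor 0.8 (V_new/V_old).
Step 2:
                    C           E           J           B
  Initial        1.65        11.1      0.6221      0.9861
  Change      -0.1765    -0.05882    -0.05882      0.1176
  Equil         1.473       11.04      0.5633       1.104
  solve Keq expr → x = 0.05882; check Q = 0.06125
Then remove 0.2531 M of B.
Step 3:
                    C           E           J           B
  Initial       1.473       11.04      0.5633      0.8506
  Change      -0.1221     -0.0407     -0.0407     0.08139
  Equil         1.351          11      0.5226       0.932
  solve Keq expr → x = 0.0407; check Q = 0.06125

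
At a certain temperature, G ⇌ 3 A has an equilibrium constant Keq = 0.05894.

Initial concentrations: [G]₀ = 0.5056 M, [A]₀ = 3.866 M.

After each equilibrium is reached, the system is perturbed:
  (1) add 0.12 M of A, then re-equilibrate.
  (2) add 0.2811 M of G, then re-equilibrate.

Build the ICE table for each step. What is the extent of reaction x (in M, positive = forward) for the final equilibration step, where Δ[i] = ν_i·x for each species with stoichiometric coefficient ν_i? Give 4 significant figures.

Q₀ = 114.3 vs Keq = 0.05894 ⇒ Q>K, reverse
Step 1:
                  G         A
  Initial    0.5056     3.866
  Change      1.136    -3.407
  Equil       1.641    0.4591
  solve Keq expr → x = -1.136; check Q = 0.05894
Then add 0.12 M of A.
Step 2:
                  G         A
  Initial     1.641    0.5791
  Change     0.0388   -0.1164
  Equil        1.68    0.4626
  solve Keq expr → x = -0.0388; check Q = 0.05894
Then add 0.2811 M of G.
Step 3:
                  G         A
  Initial     1.961    0.4626
  Change  -0.007942   0.02383
  Equil       1.953    0.4865
  solve Keq expr → x = 0.007942; check Q = 0.05894

x = 0.007942 M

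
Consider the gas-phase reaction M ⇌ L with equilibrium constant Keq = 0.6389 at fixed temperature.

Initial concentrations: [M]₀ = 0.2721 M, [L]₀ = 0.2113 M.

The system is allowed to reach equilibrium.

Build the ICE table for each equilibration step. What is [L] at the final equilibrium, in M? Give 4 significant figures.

Q₀ = 0.7766 vs Keq = 0.6389 ⇒ Q>K, reverse
Step 1:
                    M           L
  I            0.2721      0.2113
  C           0.02285    -0.02285
  E             0.295      0.1884
  solve Keq expr → x = -0.02285; check Q = 0.6389

[L]_eq = 0.1884 M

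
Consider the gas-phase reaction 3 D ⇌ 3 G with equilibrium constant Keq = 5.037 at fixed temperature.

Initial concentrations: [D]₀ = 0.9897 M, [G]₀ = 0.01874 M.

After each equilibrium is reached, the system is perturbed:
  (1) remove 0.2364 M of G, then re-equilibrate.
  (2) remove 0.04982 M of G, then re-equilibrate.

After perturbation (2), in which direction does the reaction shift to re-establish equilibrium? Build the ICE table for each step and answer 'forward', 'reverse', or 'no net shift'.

Direction: forward

Q₀ = 6.7889e-06 vs Keq = 5.037 ⇒ Q<K, forward
Step 1:
                   D          G
  init        0.9897    0.01874
  Δ          -0.6182     0.6182
  eq          0.3715     0.6369
  solve Keq expr → x = 0.2061; check Q = 5.037
Then remove 0.2364 M of G.
Step 2:
                   D          G
  init        0.3715     0.4005
  Δ          -0.0871     0.0871
  eq          0.2844     0.4876
  solve Keq expr → x = 0.02903; check Q = 5.037
Then remove 0.04982 M of G.
Step 3:
                   D          G
  init        0.2844     0.4378
  Δ         -0.01836    0.01836
  eq          0.2661     0.4561
  solve Keq expr → x = 0.006118; check Q = 5.037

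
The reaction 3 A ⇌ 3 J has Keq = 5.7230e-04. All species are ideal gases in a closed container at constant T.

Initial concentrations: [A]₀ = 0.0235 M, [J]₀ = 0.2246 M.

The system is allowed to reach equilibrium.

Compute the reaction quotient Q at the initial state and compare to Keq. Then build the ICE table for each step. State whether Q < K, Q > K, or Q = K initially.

Q₀ = 873 vs Keq = 5.7230e-04 ⇒ Q>K, reverse
Step 1:
                   A          J
  I           0.0235     0.2246
  C           0.2056    -0.2056
  E           0.2291    0.01902
  solve Keq expr → x = -0.06853; check Q = 5.7230e-04

Q₀ = 873; Q > K (proceeds reverse)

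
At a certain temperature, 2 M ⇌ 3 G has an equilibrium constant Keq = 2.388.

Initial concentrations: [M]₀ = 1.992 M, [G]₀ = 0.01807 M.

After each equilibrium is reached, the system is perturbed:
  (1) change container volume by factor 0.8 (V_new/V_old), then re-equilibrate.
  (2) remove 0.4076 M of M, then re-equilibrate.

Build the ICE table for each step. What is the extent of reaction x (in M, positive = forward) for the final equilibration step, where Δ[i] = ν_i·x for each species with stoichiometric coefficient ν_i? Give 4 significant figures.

x = -0.07233 M

Q₀ = 1.4869e-06 vs Keq = 2.388 ⇒ Q<K, forward
Step 1:
                  M         G
  I           1.992   0.01807
  C         -0.9208     1.381
  E           1.071     1.399
  solve Keq expr → x = 0.4604; check Q = 2.388
Then change container volume by factor 0.8 (V_new/V_old).
Step 2:
                  M         G
  I           1.339     1.749
  C         0.05444  -0.08166
  E           1.393     1.667
  solve Keq expr → x = -0.02722; check Q = 2.388
Then remove 0.4076 M of M.
Step 3:
                  M         G
  I          0.9858     1.667
  C          0.1447    -0.217
  E            1.13      1.45
  solve Keq expr → x = -0.07233; check Q = 2.388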